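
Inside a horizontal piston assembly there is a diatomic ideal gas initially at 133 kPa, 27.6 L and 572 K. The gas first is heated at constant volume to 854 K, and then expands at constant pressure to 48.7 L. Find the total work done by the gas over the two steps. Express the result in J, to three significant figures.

W_total ≈ 4190 J

Step 1 (isochoric): W = 0 (constant volume).
After step 1: P = 198.6 kPa (V unchanged).
Step 2 (isobaric): W = PΔV = (198.6 kPa)(48.7 − 27.6 L) = 4190 J.
W_total = 0 + 4190 = 4190 J.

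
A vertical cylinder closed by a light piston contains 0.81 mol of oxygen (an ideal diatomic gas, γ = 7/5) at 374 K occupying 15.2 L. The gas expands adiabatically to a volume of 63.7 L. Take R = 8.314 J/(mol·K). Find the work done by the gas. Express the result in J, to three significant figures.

Adiabatic: TV^(γ−1) = const with γ = 7/5.
T₂ = T₁ (V₁/V₂)^(γ−1) = 374 × (15.2/63.7)^0.4 = 374 × 0.5637 = 210.8 K.
W_by = nCᵥ(T₁ − T₂) = (0.81)(20.79)(374 − 210.8) = 2747 J.

W ≈ 2750 J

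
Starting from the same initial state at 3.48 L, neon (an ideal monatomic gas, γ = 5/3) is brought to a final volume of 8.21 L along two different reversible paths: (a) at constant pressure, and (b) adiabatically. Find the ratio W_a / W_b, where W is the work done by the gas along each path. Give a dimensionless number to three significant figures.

W_a / W_b ≈ 2.08

Path (a) isobaric: W = P₁(V₂ − V₁) → W_a/(P₁V₁) = 1.359.
Path (b) adiabatic: W = P₁V₁(1 − (V₁/V₂)^(γ−1))/(γ−1) → W_b/(P₁V₁) = 0.6536.
W_a / W_b = 1.359 / 0.6536 = 2.08.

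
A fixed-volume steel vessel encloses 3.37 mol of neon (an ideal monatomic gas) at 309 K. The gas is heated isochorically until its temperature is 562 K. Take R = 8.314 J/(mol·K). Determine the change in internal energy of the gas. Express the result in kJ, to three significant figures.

Constant volume ⇒ W = 0, so Q = ΔU = nCᵥΔT with Cᵥ = 3R/2 = 12.47 J/(mol·K).
ΔU = (3.37)(12.47)(562 − 309) = 10633 J.

ΔU ≈ 10.6 kJ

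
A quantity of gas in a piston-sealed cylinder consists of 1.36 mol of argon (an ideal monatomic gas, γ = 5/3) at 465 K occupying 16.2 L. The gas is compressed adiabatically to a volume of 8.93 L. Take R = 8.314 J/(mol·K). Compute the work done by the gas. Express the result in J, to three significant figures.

Adiabatic: TV^(γ−1) = const with γ = 5/3.
T₂ = T₁ (V₁/V₂)^(γ−1) = 465 × (16.2/8.93)^0.667 = 465 × 1.487 = 691.7 K.
W_by = nCᵥ(T₁ − T₂) = (1.36)(12.47)(465 − 691.7) = -3844 J.

W ≈ -3840 J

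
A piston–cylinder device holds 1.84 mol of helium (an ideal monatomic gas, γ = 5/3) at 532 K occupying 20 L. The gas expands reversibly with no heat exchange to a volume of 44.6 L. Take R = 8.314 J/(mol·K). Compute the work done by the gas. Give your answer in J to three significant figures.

W ≈ 5060 J

Adiabatic: TV^(γ−1) = const with γ = 5/3.
T₂ = T₁ (V₁/V₂)^(γ−1) = 532 × (20/44.6)^0.667 = 532 × 0.5859 = 311.7 K.
W_by = nCᵥ(T₁ − T₂) = (1.84)(12.47)(532 − 311.7) = 5056 J.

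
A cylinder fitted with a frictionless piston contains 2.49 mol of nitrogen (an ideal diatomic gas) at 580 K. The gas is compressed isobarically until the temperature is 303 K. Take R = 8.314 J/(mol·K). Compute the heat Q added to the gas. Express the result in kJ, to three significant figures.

Q ≈ -20.1 kJ

Isobaric: W = nRΔT = (2.49)(8.314)(-277) = -5734 J.
ΔU = nCᵥΔT with Cᵥ = 5R/2: ΔU = (2.49)(20.79)(-277) = -14336 J.
Q = ΔU + W = -14336 − 5734 = -20070 J.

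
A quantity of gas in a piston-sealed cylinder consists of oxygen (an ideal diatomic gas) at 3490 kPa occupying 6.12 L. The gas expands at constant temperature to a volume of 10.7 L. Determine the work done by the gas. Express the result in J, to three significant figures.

Isothermal: W = nRT ln(V₂/V₁) = P₁V₁ ln(V₂/V₁).
P₁V₁ = (3490 kPa)(6.12 L) = 21359 J.
W = 21359 × ln(10.7/6.12) = 21359 × 0.5587
W_by_gas = 11933 J.

W ≈ 11900 J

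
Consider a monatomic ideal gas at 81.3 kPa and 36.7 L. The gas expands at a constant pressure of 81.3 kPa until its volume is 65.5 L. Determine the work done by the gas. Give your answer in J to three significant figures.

W ≈ 2340 J

Isobaric: W = P ΔV.
W = (81.3 kPa)(65.5 − 36.7 L) = (81.3)(28.8) = 2341 J.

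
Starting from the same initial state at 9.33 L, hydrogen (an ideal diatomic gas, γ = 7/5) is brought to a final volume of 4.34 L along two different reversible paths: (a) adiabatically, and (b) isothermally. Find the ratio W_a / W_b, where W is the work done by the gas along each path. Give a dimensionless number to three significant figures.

Path (a) adiabatic: W = P₁V₁(1 − (V₁/V₂)^(γ−1))/(γ−1) → W_a/(P₁V₁) = -0.8954.
Path (b) isothermal: W = P₁V₁ ln(V₂/V₁) → W_b/(P₁V₁) = -0.7654.
W_a / W_b = -0.8954 / -0.7654 = 1.17.

W_a / W_b ≈ 1.17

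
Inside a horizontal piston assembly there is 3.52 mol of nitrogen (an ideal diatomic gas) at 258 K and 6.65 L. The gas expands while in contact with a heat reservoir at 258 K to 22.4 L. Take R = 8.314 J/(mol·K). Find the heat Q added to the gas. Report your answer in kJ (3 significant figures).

Q ≈ 9.17 kJ

Isothermal ⇒ ΔU = 0, so Q = W = nRT ln(V₂/V₁).
Q = (3.52)(8.314)(258) ln(22.4/6.65) = 7550 × 1.214 = 9170 J.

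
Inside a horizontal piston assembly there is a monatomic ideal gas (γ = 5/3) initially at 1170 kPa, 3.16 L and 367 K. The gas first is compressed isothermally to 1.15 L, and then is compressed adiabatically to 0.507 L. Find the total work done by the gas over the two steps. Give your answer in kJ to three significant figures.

W_total ≈ -7.77 kJ

Step 1 (isothermal): W = P₁V₁ ln(V₂/V₁) = (3697) ln(1.15/3.16) = -3737 J.
After step 1: P = 3215 kPa, V = 1.15 L, T = 367 K.
Step 2 (adiabatic): W = (P₁V₁ − P₂V₂)/(γ−1) = (3697 − 6383)/0.667 = -4028 J.
W_total = -3737 − 4028 = -7765 J.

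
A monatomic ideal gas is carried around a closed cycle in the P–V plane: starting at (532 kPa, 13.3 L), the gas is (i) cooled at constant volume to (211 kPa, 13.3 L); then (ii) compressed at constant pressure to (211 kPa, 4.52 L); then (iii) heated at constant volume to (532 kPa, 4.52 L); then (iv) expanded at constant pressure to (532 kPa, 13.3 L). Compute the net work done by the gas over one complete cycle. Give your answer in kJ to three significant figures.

W_net ≈ 2.82 kJ

Constant-volume legs do no work.
W(ii) = (211)(4.52 − 13.3) = -1853 J; W(iv) = (532)(13.3 − 4.52) = 4671 J.
W_net = -1853 + 4671 = 2818 J (the clockwise enclosed area).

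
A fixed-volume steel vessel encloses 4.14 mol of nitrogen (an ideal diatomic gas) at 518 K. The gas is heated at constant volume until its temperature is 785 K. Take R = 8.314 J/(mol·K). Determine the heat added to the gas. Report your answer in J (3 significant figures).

Constant volume ⇒ W = 0, so Q = ΔU = nCᵥΔT with Cᵥ = 5R/2 = 20.79 J/(mol·K).
ΔU = (4.14)(20.79)(785 − 518) = 22975 J.

Q ≈ 23000 J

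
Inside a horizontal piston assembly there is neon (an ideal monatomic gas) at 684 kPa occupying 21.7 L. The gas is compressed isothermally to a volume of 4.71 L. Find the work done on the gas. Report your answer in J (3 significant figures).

W ≈ 22700 J

Isothermal: W = nRT ln(V₂/V₁) = P₁V₁ ln(V₂/V₁).
P₁V₁ = (684 kPa)(21.7 L) = 14843 J.
W = 14843 × ln(4.71/21.7) = 14843 × -1.528
W_by_gas = -22674 J; work on gas = −W_by = 22674 J.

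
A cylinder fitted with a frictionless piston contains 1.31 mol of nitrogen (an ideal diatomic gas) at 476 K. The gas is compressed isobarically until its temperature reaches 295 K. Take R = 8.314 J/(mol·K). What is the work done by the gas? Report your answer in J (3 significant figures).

W ≈ -1970 J

Isobaric: W = P ΔV = nR ΔT.
W = (1.31)(8.314)(295 − 476) = -1971 J.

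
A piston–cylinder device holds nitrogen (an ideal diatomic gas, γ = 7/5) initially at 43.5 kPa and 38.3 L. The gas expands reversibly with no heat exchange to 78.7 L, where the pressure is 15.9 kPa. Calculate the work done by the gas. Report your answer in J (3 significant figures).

W ≈ 1040 J

Adiabatic: W = (P₁V₁ − P₂V₂)/(γ − 1) with γ = 7/5.
P₁V₁ = 1666 J, P₂V₂ = 1251 J.
W = (1666 − 1251) / 0.4 = 1037 J.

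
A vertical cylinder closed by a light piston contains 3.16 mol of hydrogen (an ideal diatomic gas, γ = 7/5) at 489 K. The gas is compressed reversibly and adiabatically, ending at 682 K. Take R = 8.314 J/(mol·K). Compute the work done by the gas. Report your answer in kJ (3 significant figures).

Adiabatic ⇒ Q = 0, so W_by = −ΔU = nCᵥ(T₁ − T₂).
Cᵥ = 5R/2 = 20.79 J/(mol·K).
W = (3.16)(20.79)(489 − 682) = -12676 J.

W ≈ -12.7 kJ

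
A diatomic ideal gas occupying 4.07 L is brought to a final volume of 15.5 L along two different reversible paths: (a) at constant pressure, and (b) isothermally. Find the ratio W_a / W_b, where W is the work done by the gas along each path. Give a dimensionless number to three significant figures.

Path (a) isobaric: W = P₁(V₂ − V₁) → W_a/(P₁V₁) = 2.808.
Path (b) isothermal: W = P₁V₁ ln(V₂/V₁) → W_b/(P₁V₁) = 1.337.
W_a / W_b = 2.808 / 1.337 = 2.1.

W_a / W_b ≈ 2.10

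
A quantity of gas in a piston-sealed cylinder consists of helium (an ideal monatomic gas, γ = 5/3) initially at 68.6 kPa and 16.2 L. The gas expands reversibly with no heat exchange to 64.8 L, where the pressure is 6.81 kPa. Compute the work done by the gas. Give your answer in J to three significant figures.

Adiabatic: W = (P₁V₁ − P₂V₂)/(γ − 1) with γ = 5/3.
P₁V₁ = 1111 J, P₂V₂ = 441.3 J.
W = (1111 − 441.3) / 0.6667 = 1005 J.

W ≈ 1010 J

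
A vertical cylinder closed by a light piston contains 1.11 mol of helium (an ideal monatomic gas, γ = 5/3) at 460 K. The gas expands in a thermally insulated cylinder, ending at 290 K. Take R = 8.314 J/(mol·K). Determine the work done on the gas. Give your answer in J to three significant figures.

W ≈ -2350 J

Adiabatic ⇒ Q = 0, so W_by = −ΔU = nCᵥ(T₁ − T₂).
Cᵥ = 3R/2 = 12.47 J/(mol·K).
W = (1.11)(12.47)(460 − 290) = 2353 J.
Work on gas = −W_by = -2353 J.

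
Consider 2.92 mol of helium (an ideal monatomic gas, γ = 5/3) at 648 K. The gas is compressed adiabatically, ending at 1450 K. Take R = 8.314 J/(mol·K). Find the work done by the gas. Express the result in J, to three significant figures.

Adiabatic ⇒ Q = 0, so W_by = −ΔU = nCᵥ(T₁ − T₂).
Cᵥ = 3R/2 = 12.47 J/(mol·K).
W = (2.92)(12.47)(648 − 1450) = -29205 J.

W ≈ -29200 J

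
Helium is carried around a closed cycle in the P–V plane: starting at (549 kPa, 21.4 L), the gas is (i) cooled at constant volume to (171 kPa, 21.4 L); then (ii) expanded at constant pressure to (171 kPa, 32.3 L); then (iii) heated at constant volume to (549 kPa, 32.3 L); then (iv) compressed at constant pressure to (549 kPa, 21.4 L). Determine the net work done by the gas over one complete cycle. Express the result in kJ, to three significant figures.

W_net ≈ -4.12 kJ

Constant-volume legs do no work.
W(ii) = (171)(32.3 − 21.4) = 1864 J; W(iv) = (549)(21.4 − 32.3) = -5984 J.
W_net = 1864 − 5984 = -4120 J (the counter-clockwise enclosed area).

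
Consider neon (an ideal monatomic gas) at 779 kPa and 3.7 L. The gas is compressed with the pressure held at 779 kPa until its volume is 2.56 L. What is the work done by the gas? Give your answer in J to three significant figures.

Isobaric: W = P ΔV.
W = (779 kPa)(2.56 − 3.7 L) = (779)(-1.14) = -888.1 J.

W ≈ -888 J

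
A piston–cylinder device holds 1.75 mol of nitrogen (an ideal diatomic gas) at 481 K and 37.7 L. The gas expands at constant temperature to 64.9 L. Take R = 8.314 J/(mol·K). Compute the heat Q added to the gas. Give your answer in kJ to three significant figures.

Isothermal ⇒ ΔU = 0, so Q = W = nRT ln(V₂/V₁).
Q = (1.75)(8.314)(481) ln(64.9/37.7) = 6998 × 0.5432 = 3801 J.

Q ≈ 3.80 kJ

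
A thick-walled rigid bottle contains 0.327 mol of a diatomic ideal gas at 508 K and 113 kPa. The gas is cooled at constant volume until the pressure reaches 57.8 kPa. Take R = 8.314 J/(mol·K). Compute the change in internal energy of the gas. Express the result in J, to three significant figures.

ΔU ≈ -1690 J

Constant volume ⇒ W = 0, so Q = ΔU = nCᵥΔT with Cᵥ = 5R/2 = 20.79 J/(mol·K).
At constant V, T₂/T₁ = P₂/P₁ ⇒ ΔT = T₁(P₂/P₁ − 1) = 508·(57.8/113 − 1) = -248.2 K.
ΔU = (0.327)(20.79)(-248.2) = -1687 J.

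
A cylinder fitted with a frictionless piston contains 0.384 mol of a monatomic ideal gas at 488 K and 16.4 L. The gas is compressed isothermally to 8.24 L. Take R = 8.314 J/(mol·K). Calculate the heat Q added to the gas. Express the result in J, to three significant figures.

Isothermal ⇒ ΔU = 0, so Q = W = nRT ln(V₂/V₁).
Q = (0.384)(8.314)(488) ln(8.24/16.4) = 1558 × -0.6883 = -1072 J.

Q ≈ -1070 J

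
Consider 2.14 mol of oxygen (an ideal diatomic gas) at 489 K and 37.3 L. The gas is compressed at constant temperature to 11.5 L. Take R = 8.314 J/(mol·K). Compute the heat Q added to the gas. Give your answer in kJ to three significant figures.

Q ≈ -10.2 kJ

Isothermal ⇒ ΔU = 0, so Q = W = nRT ln(V₂/V₁).
Q = (2.14)(8.314)(489) ln(11.5/37.3) = 8700 × -1.177 = -10237 J.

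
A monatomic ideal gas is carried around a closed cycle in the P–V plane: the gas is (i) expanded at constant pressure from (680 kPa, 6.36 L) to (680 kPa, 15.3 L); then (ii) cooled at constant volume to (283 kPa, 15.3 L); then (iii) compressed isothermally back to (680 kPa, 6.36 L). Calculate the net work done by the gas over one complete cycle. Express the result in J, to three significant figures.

W_net ≈ 2280 J

Leg (i): W = PΔV = (680)(15.3 − 6.36) = 6079 J.
Leg (ii): W = 0.
Leg (iii): W = PᵢVᵢ ln(V_f/Vᵢ) = (4330) ln(6.36/15.3) = -3801 J.
W_net = 6079 − 3801 = 2278 J.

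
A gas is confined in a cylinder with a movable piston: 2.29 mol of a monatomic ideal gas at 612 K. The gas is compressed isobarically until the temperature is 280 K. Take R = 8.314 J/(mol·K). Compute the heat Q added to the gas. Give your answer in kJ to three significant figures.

Q ≈ -15.8 kJ

Isobaric: W = nRΔT = (2.29)(8.314)(-332) = -6321 J.
ΔU = nCᵥΔT with Cᵥ = 3R/2: ΔU = (2.29)(12.47)(-332) = -9481 J.
Q = ΔU + W = -9481 − 6321 = -15802 J.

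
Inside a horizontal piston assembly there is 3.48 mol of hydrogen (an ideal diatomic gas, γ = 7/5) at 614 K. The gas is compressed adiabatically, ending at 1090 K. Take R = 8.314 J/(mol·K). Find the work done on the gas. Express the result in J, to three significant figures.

W ≈ 34400 J

Adiabatic ⇒ Q = 0, so W_by = −ΔU = nCᵥ(T₁ − T₂).
Cᵥ = 5R/2 = 20.79 J/(mol·K).
W = (3.48)(20.79)(614 − 1090) = -34430 J.
Work on gas = −W_by = 34430 J.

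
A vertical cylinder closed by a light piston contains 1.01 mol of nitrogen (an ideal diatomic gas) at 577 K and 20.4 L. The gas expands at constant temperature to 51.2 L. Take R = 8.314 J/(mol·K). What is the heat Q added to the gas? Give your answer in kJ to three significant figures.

Q ≈ 4.46 kJ

Isothermal ⇒ ΔU = 0, so Q = W = nRT ln(V₂/V₁).
Q = (1.01)(8.314)(577) ln(51.2/20.4) = 4845 × 0.9202 = 4459 J.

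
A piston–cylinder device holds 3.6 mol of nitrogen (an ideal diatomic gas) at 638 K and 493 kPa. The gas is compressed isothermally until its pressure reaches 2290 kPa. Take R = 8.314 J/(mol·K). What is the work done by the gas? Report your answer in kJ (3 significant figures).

W ≈ -29.3 kJ

Isothermal process: W = nRT ln(V₂/V₁) = nRT ln(P₁/P₂).
W = (3.6)(8.314)(638) × ln(493/2290)
  = 19096 × ln(0.2153) = 19096 × -1.536
W_by_gas = -29327 J.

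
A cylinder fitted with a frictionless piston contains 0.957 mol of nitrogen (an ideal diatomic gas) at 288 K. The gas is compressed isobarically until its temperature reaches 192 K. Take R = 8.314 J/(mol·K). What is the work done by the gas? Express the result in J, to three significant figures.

W ≈ -764 J

Isobaric: W = P ΔV = nR ΔT.
W = (0.957)(8.314)(192 − 288) = -763.8 J.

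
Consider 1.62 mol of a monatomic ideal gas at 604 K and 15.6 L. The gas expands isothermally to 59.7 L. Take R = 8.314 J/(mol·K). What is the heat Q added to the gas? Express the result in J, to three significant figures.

Q ≈ 10900 J

Isothermal ⇒ ΔU = 0, so Q = W = nRT ln(V₂/V₁).
Q = (1.62)(8.314)(604) ln(59.7/15.6) = 8135 × 1.342 = 10918 J.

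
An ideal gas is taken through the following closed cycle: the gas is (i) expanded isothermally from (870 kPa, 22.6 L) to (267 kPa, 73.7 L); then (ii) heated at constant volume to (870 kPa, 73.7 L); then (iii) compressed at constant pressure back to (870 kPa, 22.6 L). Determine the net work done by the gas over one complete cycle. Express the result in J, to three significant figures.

W_net ≈ -21200 J

Leg (i): W = PᵢVᵢ ln(V_f/Vᵢ) = (19662) ln(73.7/22.6) = 23242 J.
Leg (ii): W = 0.
Leg (iii): W = PΔV = (870)(22.6 − 73.7) = -44457 J.
W_net = 23242 − 44457 = -21215 J.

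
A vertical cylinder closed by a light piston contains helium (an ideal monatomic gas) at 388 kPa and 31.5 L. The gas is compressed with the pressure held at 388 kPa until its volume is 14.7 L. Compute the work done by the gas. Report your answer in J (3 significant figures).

Isobaric: W = P ΔV.
W = (388 kPa)(14.7 − 31.5 L) = (388)(-16.8) = -6518 J.

W ≈ -6520 J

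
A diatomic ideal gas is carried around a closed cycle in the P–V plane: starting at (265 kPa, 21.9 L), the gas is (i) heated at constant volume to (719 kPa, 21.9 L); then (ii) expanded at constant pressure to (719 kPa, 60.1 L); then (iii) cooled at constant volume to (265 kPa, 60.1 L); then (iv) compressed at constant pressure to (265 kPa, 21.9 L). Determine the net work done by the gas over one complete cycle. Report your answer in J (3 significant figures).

Constant-volume legs do no work.
W(ii) = (719)(60.1 − 21.9) = 27466 J; W(iv) = (265)(21.9 − 60.1) = -10123 J.
W_net = 27466 − 10123 = 17343 J (the clockwise enclosed area).

W_net ≈ 17300 J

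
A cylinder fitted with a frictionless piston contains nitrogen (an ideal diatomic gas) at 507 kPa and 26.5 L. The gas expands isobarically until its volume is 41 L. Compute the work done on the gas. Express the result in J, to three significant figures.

W ≈ -7350 J

Isobaric: W = P ΔV.
W = (507 kPa)(41 − 26.5 L) = (507)(14.5) = 7352 J.
Work on gas = −W_by = -7352 J.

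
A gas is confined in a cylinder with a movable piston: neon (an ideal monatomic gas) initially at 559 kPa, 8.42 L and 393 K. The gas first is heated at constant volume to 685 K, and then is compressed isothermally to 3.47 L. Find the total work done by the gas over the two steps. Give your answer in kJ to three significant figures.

W_total ≈ -7.27 kJ

Step 1 (isochoric): W = 0 (constant volume).
After step 1: P = 974.3 kPa (V unchanged).
Step 2 (isothermal): W = P₁V₁ ln(V₂/V₁) = (8204) ln(3.47/8.42) = -7272 J.
W_total = 0 − 7272 = -7272 J.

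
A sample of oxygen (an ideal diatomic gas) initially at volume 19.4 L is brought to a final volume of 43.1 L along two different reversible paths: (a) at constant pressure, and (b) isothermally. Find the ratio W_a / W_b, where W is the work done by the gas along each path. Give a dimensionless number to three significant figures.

W_a / W_b ≈ 1.53

Path (a) isobaric: W = P₁(V₂ − V₁) → W_a/(P₁V₁) = 1.222.
Path (b) isothermal: W = P₁V₁ ln(V₂/V₁) → W_b/(P₁V₁) = 0.7982.
W_a / W_b = 1.222 / 0.7982 = 1.53.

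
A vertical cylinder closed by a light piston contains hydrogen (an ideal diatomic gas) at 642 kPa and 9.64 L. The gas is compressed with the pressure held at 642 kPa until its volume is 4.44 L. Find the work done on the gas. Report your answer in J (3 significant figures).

Isobaric: W = P ΔV.
W = (642 kPa)(4.44 − 9.64 L) = (642)(-5.2) = -3338 J.
Work on gas = −W_by = 3338 J.

W ≈ 3340 J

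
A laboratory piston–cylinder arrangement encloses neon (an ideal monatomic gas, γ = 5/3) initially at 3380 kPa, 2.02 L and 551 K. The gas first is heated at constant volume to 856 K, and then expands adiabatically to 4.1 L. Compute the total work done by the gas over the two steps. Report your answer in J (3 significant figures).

Step 1 (isochoric): W = 0 (constant volume).
After step 1: P = 5251 kPa (V unchanged).
Step 2 (adiabatic): W = (P₁V₁ − P₂V₂)/(γ−1) = (10607 − 6617)/0.667 = 5986 J.
W_total = 0 + 5986 = 5986 J.

W_total ≈ 5990 J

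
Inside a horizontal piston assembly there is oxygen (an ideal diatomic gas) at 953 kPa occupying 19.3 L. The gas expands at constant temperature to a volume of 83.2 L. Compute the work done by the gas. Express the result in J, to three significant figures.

Isothermal: W = nRT ln(V₂/V₁) = P₁V₁ ln(V₂/V₁).
P₁V₁ = (953 kPa)(19.3 L) = 18393 J.
W = 18393 × ln(83.2/19.3) = 18393 × 1.461
W_by_gas = 26875 J.

W ≈ 26900 J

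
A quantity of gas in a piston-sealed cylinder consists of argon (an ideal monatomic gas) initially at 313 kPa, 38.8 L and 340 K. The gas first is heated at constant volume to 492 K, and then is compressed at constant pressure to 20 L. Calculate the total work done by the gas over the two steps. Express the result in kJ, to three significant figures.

W_total ≈ -8.52 kJ

Step 1 (isochoric): W = 0 (constant volume).
After step 1: P = 452.9 kPa (V unchanged).
Step 2 (isobaric): W = PΔV = (452.9 kPa)(20 − 38.8 L) = -8515 J.
W_total = 0 − 8515 = -8515 J.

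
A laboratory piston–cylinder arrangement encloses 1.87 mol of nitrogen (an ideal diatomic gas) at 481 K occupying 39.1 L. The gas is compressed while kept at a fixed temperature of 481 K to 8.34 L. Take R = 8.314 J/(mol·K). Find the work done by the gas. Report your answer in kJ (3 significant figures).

Isothermal: W = nRT ln(V₂/V₁).
W = (1.87)(8.314)(481) × ln(8.34/39.1)
  = 7478 × -1.545
W_by_gas = -11554 J.

W ≈ -11.6 kJ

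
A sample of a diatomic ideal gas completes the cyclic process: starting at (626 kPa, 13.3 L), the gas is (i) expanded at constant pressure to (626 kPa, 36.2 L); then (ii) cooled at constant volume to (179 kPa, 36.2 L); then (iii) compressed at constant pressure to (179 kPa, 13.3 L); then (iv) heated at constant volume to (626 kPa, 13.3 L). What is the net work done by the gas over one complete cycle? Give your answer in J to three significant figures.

Constant-volume legs do no work.
W(i) = (626)(36.2 − 13.3) = 14335 J; W(iii) = (179)(13.3 − 36.2) = -4099 J.
W_net = 14335 − 4099 = 10236 J (the clockwise enclosed area).

W_net ≈ 10200 J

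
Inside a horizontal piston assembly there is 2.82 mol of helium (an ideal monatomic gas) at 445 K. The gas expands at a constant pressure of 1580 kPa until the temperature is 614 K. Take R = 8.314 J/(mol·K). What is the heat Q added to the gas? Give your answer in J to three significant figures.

Q ≈ 9910 J

Isobaric: W = nRΔT = (2.82)(8.314)(169) = 3962 J.
ΔU = nCᵥΔT with Cᵥ = 3R/2: ΔU = (2.82)(12.47)(169) = 5943 J.
Q = ΔU + W = 5943 + 3962 = 9906 J.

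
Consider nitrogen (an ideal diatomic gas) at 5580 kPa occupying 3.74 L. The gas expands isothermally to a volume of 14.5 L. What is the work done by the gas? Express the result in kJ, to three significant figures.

Isothermal: W = nRT ln(V₂/V₁) = P₁V₁ ln(V₂/V₁).
P₁V₁ = (5580 kPa)(3.74 L) = 20869 J.
W = 20869 × ln(14.5/3.74) = 20869 × 1.355
W_by_gas = 28279 J.

W ≈ 28.3 kJ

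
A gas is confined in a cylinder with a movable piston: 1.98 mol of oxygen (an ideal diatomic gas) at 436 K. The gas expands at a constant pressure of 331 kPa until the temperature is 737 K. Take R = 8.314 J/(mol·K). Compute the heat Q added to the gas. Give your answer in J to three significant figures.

Q ≈ 17300 J

Isobaric: W = nRΔT = (1.98)(8.314)(301) = 4955 J.
ΔU = nCᵥΔT with Cᵥ = 5R/2: ΔU = (1.98)(20.79)(301) = 12387 J.
Q = ΔU + W = 12387 + 4955 = 17342 J.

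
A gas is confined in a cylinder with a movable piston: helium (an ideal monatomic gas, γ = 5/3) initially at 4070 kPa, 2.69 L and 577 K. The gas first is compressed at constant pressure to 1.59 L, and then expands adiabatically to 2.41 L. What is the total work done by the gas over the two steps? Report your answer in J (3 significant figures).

Step 1 (isobaric): W = PΔV = (4070 kPa)(1.59 − 2.69 L) = -4477 J.
After step 1: P = 4070 kPa, V = 1.59 L, T = 341.1 K.
Step 2 (adiabatic): W = (P₁V₁ − P₂V₂)/(γ−1) = (6471 − 4904)/0.667 = 2350 J.
W_total = -4477 + 2350 = -2127 J.

W_total ≈ -2130 J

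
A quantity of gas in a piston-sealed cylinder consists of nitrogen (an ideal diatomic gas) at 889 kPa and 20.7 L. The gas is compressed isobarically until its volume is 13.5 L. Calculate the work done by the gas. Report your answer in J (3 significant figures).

Isobaric: W = P ΔV.
W = (889 kPa)(13.5 − 20.7 L) = (889)(-7.2) = -6401 J.

W ≈ -6400 J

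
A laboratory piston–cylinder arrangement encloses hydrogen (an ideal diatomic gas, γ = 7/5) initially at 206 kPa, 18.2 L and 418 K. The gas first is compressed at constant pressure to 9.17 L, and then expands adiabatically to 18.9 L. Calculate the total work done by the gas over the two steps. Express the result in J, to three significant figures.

W_total ≈ -674 J

Step 1 (isobaric): W = PΔV = (206 kPa)(9.17 − 18.2 L) = -1860 J.
After step 1: P = 206 kPa, V = 9.17 L, T = 210.6 K.
Step 2 (adiabatic): W = (P₁V₁ − P₂V₂)/(γ−1) = (1889 − 1414)/0.4 = 1186 J.
W_total = -1860 + 1186 = -673.9 J.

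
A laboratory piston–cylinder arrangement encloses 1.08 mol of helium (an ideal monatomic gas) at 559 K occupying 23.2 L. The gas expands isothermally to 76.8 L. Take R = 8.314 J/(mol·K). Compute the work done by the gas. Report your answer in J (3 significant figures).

Isothermal: W = nRT ln(V₂/V₁).
W = (1.08)(8.314)(559) × ln(76.8/23.2)
  = 5019 × 1.197
W_by_gas = 6008 J.

W ≈ 6010 J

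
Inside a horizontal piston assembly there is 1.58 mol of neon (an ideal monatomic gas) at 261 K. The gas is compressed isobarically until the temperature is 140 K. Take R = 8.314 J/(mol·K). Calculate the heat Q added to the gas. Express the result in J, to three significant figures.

Isobaric: W = nRΔT = (1.58)(8.314)(-121) = -1589 J.
ΔU = nCᵥΔT with Cᵥ = 3R/2: ΔU = (1.58)(12.47)(-121) = -2384 J.
Q = ΔU + W = -2384 − 1589 = -3974 J.

Q ≈ -3970 J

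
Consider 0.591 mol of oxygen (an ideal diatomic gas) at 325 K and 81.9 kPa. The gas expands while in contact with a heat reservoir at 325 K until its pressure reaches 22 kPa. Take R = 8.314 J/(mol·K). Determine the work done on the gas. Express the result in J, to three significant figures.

Isothermal process: W = nRT ln(V₂/V₁) = nRT ln(P₁/P₂).
W = (0.591)(8.314)(325) × ln(81.9/22)
  = 1597 × ln(3.723) = 1597 × 1.314
W_by_gas = 2099 J; work on gas = −W_by = -2099 J.

W ≈ -2100 J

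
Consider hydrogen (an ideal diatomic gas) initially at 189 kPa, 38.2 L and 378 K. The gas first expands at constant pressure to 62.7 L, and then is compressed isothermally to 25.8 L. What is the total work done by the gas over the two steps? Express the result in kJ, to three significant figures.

Step 1 (isobaric): W = PΔV = (189 kPa)(62.7 − 38.2 L) = 4630 J.
After step 1: P = 189 kPa, V = 62.7 L, T = 620.4 K.
Step 2 (isothermal): W = P₁V₁ ln(V₂/V₁) = (11850) ln(25.8/62.7) = -10523 J.
W_total = 4630 − 10523 = -5892 J.

W_total ≈ -5.89 kJ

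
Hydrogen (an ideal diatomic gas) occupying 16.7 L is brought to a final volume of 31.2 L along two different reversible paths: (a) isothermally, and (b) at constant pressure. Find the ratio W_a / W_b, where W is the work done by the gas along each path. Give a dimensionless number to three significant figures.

Path (a) isothermal: W = P₁V₁ ln(V₂/V₁) → W_a/(P₁V₁) = 0.625.
Path (b) isobaric: W = P₁(V₂ − V₁) → W_b/(P₁V₁) = 0.8683.
W_a / W_b = 0.625 / 0.8683 = 0.7198.

W_a / W_b ≈ 0.720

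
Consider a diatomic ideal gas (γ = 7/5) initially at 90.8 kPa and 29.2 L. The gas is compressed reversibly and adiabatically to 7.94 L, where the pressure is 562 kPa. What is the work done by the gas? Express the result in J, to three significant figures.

W ≈ -4530 J

Adiabatic: W = (P₁V₁ − P₂V₂)/(γ − 1) with γ = 7/5.
P₁V₁ = 2651 J, P₂V₂ = 4462 J.
W = (2651 − 4462) / 0.4 = -4527 J.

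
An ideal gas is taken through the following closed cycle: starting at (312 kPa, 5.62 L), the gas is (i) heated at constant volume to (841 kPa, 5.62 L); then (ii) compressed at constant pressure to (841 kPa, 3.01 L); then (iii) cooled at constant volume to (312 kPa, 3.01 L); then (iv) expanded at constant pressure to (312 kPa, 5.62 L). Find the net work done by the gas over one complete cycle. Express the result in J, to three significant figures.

W_net ≈ -1380 J

Constant-volume legs do no work.
W(ii) = (841)(3.01 − 5.62) = -2195 J; W(iv) = (312)(5.62 − 3.01) = 814.3 J.
W_net = -2195 + 814.3 = -1381 J (the counter-clockwise enclosed area).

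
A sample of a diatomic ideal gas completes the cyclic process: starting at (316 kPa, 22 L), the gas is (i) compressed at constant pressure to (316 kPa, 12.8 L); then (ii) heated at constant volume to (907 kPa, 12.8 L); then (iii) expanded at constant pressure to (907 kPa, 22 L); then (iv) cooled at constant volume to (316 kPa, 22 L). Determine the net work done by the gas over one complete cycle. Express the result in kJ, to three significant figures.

Constant-volume legs do no work.
W(i) = (316)(12.8 − 22) = -2907 J; W(iii) = (907)(22 − 12.8) = 8344 J.
W_net = -2907 + 8344 = 5437 J (the clockwise enclosed area).

W_net ≈ 5.44 kJ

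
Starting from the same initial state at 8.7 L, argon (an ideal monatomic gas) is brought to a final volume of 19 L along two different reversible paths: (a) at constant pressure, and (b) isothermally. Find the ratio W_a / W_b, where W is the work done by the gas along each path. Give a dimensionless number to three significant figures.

W_a / W_b ≈ 1.52

Path (a) isobaric: W = P₁(V₂ − V₁) → W_a/(P₁V₁) = 1.184.
Path (b) isothermal: W = P₁V₁ ln(V₂/V₁) → W_b/(P₁V₁) = 0.7811.
W_a / W_b = 1.184 / 0.7811 = 1.516.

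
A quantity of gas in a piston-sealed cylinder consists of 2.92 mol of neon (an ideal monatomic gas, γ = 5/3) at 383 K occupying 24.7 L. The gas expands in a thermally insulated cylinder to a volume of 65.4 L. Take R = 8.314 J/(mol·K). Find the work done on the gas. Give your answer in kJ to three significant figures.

Adiabatic: TV^(γ−1) = const with γ = 5/3.
T₂ = T₁ (V₁/V₂)^(γ−1) = 383 × (24.7/65.4)^0.667 = 383 × 0.5225 = 200.1 K.
W_by = nCᵥ(T₁ − T₂) = (2.92)(12.47)(383 − 200.1) = 6660 J.
Work on gas = −W_by = -6660 J.

W ≈ -6.66 kJ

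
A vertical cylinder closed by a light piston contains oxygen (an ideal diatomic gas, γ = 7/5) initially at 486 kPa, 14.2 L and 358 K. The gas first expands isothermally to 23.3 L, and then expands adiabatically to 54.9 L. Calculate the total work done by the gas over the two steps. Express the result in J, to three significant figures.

W_total ≈ 8430 J

Step 1 (isothermal): W = P₁V₁ ln(V₂/V₁) = (6901) ln(23.3/14.2) = 3418 J.
After step 1: P = 296.2 kPa, V = 23.3 L, T = 358 K.
Step 2 (adiabatic): W = (P₁V₁ − P₂V₂)/(γ−1) = (6901 − 4898)/0.4 = 5007 J.
W_total = 3418 + 5007 = 8425 J.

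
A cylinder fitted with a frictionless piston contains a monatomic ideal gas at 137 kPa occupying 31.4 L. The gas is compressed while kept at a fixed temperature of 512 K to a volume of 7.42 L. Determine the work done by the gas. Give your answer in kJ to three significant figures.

W ≈ -6.21 kJ

Isothermal: W = nRT ln(V₂/V₁) = P₁V₁ ln(V₂/V₁).
P₁V₁ = (137 kPa)(31.4 L) = 4302 J.
W = 4302 × ln(7.42/31.4) = 4302 × -1.443
W_by_gas = -6206 J.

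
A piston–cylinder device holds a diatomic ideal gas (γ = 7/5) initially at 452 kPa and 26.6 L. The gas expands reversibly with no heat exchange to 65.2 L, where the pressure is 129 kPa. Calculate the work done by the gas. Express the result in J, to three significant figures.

Adiabatic: W = (P₁V₁ − P₂V₂)/(γ − 1) with γ = 7/5.
P₁V₁ = 12023 J, P₂V₂ = 8411 J.
W = (12023 − 8411) / 0.4 = 9031 J.

W ≈ 9030 J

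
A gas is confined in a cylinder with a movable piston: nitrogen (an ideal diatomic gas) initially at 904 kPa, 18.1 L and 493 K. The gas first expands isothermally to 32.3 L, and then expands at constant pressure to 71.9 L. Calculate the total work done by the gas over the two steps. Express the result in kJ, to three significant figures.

W_total ≈ 29.5 kJ

Step 1 (isothermal): W = P₁V₁ ln(V₂/V₁) = (16362) ln(32.3/18.1) = 9476 J.
After step 1: P = 506.6 kPa, V = 32.3 L, T = 493 K.
Step 2 (isobaric): W = PΔV = (506.6 kPa)(71.9 − 32.3 L) = 20060 J.
W_total = 9476 + 20060 = 29537 J.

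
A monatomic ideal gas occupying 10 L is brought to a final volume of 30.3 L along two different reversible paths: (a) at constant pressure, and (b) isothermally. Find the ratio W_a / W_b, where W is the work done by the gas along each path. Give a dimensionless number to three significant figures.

W_a / W_b ≈ 1.83

Path (a) isobaric: W = P₁(V₂ − V₁) → W_a/(P₁V₁) = 2.03.
Path (b) isothermal: W = P₁V₁ ln(V₂/V₁) → W_b/(P₁V₁) = 1.109.
W_a / W_b = 2.03 / 1.109 = 1.831.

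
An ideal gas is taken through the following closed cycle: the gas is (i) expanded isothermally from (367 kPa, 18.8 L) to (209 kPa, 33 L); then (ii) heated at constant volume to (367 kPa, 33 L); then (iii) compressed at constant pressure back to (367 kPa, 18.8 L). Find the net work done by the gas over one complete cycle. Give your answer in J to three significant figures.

W_net ≈ -1330 J

Leg (i): W = PᵢVᵢ ln(V_f/Vᵢ) = (6900) ln(33/18.8) = 3882 J.
Leg (ii): W = 0.
Leg (iii): W = PΔV = (367)(18.8 − 33) = -5211 J.
W_net = 3882 − 5211 = -1329 J.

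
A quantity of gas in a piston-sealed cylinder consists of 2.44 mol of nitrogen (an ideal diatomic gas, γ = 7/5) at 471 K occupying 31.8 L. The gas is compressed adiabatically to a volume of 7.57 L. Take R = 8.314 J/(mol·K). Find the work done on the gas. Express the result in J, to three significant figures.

Adiabatic: TV^(γ−1) = const with γ = 7/5.
T₂ = T₁ (V₁/V₂)^(γ−1) = 471 × (31.8/7.57)^0.4 = 471 × 1.776 = 836.3 K.
W_by = nCᵥ(T₁ − T₂) = (2.44)(20.79)(471 − 836.3) = -18525 J.
Work on gas = −W_by = 18525 J.

W ≈ 18500 J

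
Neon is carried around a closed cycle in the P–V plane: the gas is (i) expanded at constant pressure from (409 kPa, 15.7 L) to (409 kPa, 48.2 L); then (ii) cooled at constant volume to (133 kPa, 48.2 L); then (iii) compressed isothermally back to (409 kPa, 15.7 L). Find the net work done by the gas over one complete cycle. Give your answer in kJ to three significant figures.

Leg (i): W = PΔV = (409)(48.2 − 15.7) = 13292 J.
Leg (ii): W = 0.
Leg (iii): W = PᵢVᵢ ln(V_f/Vᵢ) = (6411) ln(15.7/48.2) = -7191 J.
W_net = 13292 − 7191 = 6102 J.

W_net ≈ 6.10 kJ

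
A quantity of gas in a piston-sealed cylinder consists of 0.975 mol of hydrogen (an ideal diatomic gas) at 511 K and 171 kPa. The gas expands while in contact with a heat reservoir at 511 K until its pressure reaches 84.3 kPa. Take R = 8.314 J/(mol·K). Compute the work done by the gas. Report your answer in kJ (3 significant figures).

W ≈ 2.93 kJ

Isothermal process: W = nRT ln(V₂/V₁) = nRT ln(P₁/P₂).
W = (0.975)(8.314)(511) × ln(171/84.3)
  = 4142 × ln(2.028) = 4142 × 0.7073
W_by_gas = 2930 J.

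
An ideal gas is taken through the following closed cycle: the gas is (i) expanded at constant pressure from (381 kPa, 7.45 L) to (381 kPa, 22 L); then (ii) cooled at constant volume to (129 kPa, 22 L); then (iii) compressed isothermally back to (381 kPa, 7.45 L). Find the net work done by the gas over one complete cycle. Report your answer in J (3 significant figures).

W_net ≈ 2470 J

Leg (i): W = PΔV = (381)(22 − 7.45) = 5544 J.
Leg (ii): W = 0.
Leg (iii): W = PᵢVᵢ ln(V_f/Vᵢ) = (2838) ln(7.45/22) = -3073 J.
W_net = 5544 − 3073 = 2470 J.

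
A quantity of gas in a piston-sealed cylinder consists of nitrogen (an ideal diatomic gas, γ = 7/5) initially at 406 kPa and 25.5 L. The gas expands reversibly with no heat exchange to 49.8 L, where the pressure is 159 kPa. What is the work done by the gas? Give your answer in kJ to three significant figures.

Adiabatic: W = (P₁V₁ − P₂V₂)/(γ − 1) with γ = 7/5.
P₁V₁ = 10353 J, P₂V₂ = 7918 J.
W = (10353 − 7918) / 0.4 = 6087 J.

W ≈ 6.09 kJ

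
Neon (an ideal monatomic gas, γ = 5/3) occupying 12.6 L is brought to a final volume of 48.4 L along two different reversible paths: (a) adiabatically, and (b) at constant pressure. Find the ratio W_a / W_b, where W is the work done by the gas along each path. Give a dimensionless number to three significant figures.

W_a / W_b ≈ 0.313

Path (a) adiabatic: W = P₁V₁(1 − (V₁/V₂)^(γ−1))/(γ−1) → W_a/(P₁V₁) = 0.8884.
Path (b) isobaric: W = P₁(V₂ − V₁) → W_b/(P₁V₁) = 2.841.
W_a / W_b = 0.8884 / 2.841 = 0.3127.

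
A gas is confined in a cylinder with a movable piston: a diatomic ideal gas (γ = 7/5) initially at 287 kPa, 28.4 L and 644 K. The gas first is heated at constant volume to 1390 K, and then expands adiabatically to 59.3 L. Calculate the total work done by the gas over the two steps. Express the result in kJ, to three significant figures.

W_total ≈ 11.2 kJ

Step 1 (isochoric): W = 0 (constant volume).
After step 1: P = 619.5 kPa (V unchanged).
Step 2 (adiabatic): W = (P₁V₁ − P₂V₂)/(γ−1) = (17593 − 13105)/0.4 = 11219 J.
W_total = 0 + 11219 = 11219 J.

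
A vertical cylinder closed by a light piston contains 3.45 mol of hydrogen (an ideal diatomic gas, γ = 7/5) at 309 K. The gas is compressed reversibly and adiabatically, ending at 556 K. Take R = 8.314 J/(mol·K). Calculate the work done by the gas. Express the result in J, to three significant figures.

Adiabatic ⇒ Q = 0, so W_by = −ΔU = nCᵥ(T₁ − T₂).
Cᵥ = 5R/2 = 20.79 J/(mol·K).
W = (3.45)(20.79)(309 − 556) = -17712 J.

W ≈ -17700 J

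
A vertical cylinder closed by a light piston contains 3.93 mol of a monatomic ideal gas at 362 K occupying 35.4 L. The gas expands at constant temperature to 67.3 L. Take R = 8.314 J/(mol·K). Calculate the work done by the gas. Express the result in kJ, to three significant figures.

W ≈ 7.60 kJ

Isothermal: W = nRT ln(V₂/V₁).
W = (3.93)(8.314)(362) × ln(67.3/35.4)
  = 11828 × 0.6424
W_by_gas = 7599 J.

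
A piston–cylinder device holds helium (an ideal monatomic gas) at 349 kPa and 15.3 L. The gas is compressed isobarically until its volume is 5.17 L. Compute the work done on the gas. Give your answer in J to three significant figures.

Isobaric: W = P ΔV.
W = (349 kPa)(5.17 − 15.3 L) = (349)(-10.13) = -3535 J.
Work on gas = −W_by = 3535 J.

W ≈ 3540 J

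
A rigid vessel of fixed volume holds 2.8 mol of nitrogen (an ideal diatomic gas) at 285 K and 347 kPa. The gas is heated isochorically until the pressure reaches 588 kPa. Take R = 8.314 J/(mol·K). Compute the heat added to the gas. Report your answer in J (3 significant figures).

Q ≈ 11500 J

Constant volume ⇒ W = 0, so Q = ΔU = nCᵥΔT with Cᵥ = 5R/2 = 20.79 J/(mol·K).
At constant V, T₂/T₁ = P₂/P₁ ⇒ ΔT = T₁(P₂/P₁ − 1) = 285·(588/347 − 1) = 197.9 K.
ΔU = (2.8)(20.79)(197.9) = 11520 J.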